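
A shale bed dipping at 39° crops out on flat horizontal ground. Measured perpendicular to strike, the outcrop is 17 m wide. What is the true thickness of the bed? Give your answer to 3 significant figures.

10.7 m

True thickness t = w · sin(dip) = 17 × sin 39°
t = 17 × 0.6293 = 10.698 m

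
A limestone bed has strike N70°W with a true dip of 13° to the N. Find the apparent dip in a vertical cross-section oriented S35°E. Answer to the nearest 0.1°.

7.5°

The strike is N70°W and the section trends S35°E; the acute angle between them is β = 35°.
tan(apparent dip) = tan 13° · sin 35° = 0.1324
apparent dip = arctan 0.1324 = 7.54°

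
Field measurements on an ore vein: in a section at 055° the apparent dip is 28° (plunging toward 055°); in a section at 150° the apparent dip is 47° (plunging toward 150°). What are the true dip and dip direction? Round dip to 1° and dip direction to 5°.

Represent each trace as a vector plunging at its apparent dip toward its trend (east-north-up frame): v₁ = (0.723, 0.506, -0.469), v₂ = (0.341, -0.591, -0.731).
Cross product v₁ × v₂ gives the pole to the plane: n ∝ (0.648, -0.369, 0.600).
tan δ = √(n_x²+n_y²)/n_z = 0.745/0.600, so δ = 51.2°.
Dip direction = azimuth of (n_x, n_y) = atan2(0.648, -0.369) = 120°.

true dip 51°, dip direction 120°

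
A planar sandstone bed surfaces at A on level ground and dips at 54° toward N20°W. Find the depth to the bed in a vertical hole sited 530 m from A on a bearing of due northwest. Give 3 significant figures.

The hole lies 25° from the dip direction, so the down-dip offset is 530 × cos 25° = 480.34 m.
Depth = down-dip offset × tan(dip) = 480.34 × tan 54° = 480.34 × 1.3764
Depth = 661.14 m

661 m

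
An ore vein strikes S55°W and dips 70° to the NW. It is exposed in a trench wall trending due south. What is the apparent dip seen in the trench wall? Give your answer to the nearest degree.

66°

Angle between strike (S55°W) and section (due south): β = 55°.
tan α = tan 70° × sin 55° = 2.7475 × 0.8192 = 2.2506
α = arctan(2.2506) = 66.04°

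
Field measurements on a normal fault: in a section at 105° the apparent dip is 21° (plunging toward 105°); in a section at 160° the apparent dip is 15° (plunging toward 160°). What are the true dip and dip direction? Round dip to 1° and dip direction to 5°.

true dip 21°, dip direction 115°

Each apparent-dip line lies in the plane. As unit vectors (x east, y north, z up), v₁ plunges 21°→105° and v₂ plunges 15°→160°.
n = v₁ × v₂ = (0.263, -0.115, 0.739) (taken with n_z > 0).
tan δ = √(n_x²+n_y²)/n_z = 0.287/0.739, so δ = 21.2°.
Dip direction = azimuth of (n_x, n_y) = atan2(0.263, -0.115) = 114°.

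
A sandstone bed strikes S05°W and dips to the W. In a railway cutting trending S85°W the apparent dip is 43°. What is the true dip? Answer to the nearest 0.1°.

The section is 80° from the strike.
tan δ = tan α / sin β = tan 43° / sin 80° = 0.9325 / 0.9848 = 0.9469
true dip = arctan 0.9469 = 43.44°

43.4°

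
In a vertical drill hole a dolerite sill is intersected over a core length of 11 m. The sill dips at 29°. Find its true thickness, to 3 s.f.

9.62 m

True thickness t = h · cos(dip) = 11 × cos 29°
t = 11 × 0.8746 = 9.621 m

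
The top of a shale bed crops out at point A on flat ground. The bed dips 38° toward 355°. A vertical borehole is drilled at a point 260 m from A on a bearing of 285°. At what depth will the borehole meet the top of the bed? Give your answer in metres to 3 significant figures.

69.5 m

The hole lies 70° from the dip direction, so the down-dip offset is 260 × cos 70° = 88.93 m.
Depth = down-dip offset × tan(dip) = 88.93 × tan 38° = 88.93 × 0.7813
Depth = 69.48 m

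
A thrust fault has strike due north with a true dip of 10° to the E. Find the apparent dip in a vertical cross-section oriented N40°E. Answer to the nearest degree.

6°

The strike is due north and the section trends N40°E; the acute angle between them is β = 40°.
tan(apparent dip) = tan 10° · sin 40° = 0.1133
apparent dip = arctan 0.1133 = 6.47°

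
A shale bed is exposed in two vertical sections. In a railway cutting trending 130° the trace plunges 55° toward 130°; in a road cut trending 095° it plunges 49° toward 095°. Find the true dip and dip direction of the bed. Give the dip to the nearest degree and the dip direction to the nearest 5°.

true dip 55°, dip direction 130°

Each apparent-dip line lies in the plane. As unit vectors (x east, y north, z up), v₁ plunges 55°→130° and v₂ plunges 49°→095°.
n = v₁ × v₂ = (0.231, -0.204, 0.216) (taken with n_z > 0).
Dip δ = arctan(|n_h|/n_z) = arctan(0.308/0.216) = 55.0°.
The horizontal component of n points toward azimuth atan2(n_x, n_y) = 131°, the dip direction.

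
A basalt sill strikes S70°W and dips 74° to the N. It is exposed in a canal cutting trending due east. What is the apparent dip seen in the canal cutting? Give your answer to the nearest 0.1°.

50.0°

Angle between strike (S70°W) and section (due east): β = 20°.
tan(apparent dip) = tan 74° · sin 20° = 1.1928
α = arctan(1.1928) = 50.02°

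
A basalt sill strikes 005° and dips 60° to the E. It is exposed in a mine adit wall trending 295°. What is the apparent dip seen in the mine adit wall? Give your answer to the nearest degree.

58°

Angle between strike (005°) and section (295°): β = 70°.
tan α = tan 60° × sin 70° = 1.7321 × 0.9397 = 1.6276
apparent dip = arctan 1.6276 = 58.43°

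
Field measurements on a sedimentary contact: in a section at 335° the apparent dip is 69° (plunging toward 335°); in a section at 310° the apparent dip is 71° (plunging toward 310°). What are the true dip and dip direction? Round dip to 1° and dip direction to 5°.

true dip 71°, dip direction 310°

The two traces are lines in the plane: v₁ = (sin 335°·cos 69°, cos 335°·cos 69°, −sin 69°), v₂ = (sin 310°·cos 71°, cos 310°·cos 71°, −sin 71°).
n = v₁ × v₂ = (-0.112, 0.090, 0.049) (taken with n_z > 0).
True dip = arccos(n_z / |n|) = arccos(0.3255) = 71.0°.
Dip direction = atan2(-0.112, 0.090) = 309° (azimuth of n's horizontal projection).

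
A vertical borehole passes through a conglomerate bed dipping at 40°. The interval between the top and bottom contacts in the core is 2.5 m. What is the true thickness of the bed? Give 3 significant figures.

1.92 m

True thickness t = h · cos(dip) = 2.5 × cos 40°
t = 2.5 × 0.7660 = 1.915 m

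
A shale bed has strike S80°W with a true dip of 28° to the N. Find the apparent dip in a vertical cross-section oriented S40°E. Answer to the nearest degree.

25°

The section lies 60° from the strike.
tan α = tan 28° × sin 60° = 0.5317 × 0.8660 = 0.4605
α = arctan(0.4605) = 24.72°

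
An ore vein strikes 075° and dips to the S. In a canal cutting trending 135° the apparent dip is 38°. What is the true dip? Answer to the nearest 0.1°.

β = acute angle between strike 075° and section 135° = 60°.
tan δ = tan α / sin β = tan 38° / sin 60° = 0.7813 / 0.8660 = 0.9022
δ = arctan(0.9022) = 42.06°

42.1°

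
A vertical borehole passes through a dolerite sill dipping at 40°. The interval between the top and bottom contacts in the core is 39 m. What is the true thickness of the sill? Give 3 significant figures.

29.9 m

True thickness t = h · cos(dip) = 39 × cos 40°
t = 39 × 0.7660 = 29.876 m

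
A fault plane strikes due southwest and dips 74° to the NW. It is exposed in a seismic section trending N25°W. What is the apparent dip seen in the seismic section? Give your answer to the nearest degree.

The section lies 70° from the strike.
tan α = tan 74° × sin 70° = 3.4874 × 0.9397 = 3.2771
apparent dip = arctan 3.2771 = 73.03°

73°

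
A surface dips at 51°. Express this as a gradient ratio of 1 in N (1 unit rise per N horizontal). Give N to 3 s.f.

1 in 0.810

1 : N means tan θ = 1/N, so N = 1/tan 51° = 1/1.2349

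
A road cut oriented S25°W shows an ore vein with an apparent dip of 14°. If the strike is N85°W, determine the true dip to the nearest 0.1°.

14.9°

The section is 70° from the strike.
tan(true dip) = tan 14° / sin 70° = 0.2653
true dip = arctan 0.2653 = 14.86°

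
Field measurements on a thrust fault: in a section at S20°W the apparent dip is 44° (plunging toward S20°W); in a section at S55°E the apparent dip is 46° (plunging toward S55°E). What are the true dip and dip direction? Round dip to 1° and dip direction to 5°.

true dip 52°, dip direction 160°

The two traces are lines in the plane: v₁ = (sin 200°·cos 44°, cos 200°·cos 44°, −sin 44°), v₂ = (sin 125°·cos 46°, cos 125°·cos 46°, −sin 46°).
The plane normal is n = v₁ × v₂ ∝ (0.209, -0.572, 0.483).
True dip = arccos(n_z / |n|) = arccos(0.6209) = 51.6°.
Dip direction = atan2(0.209, -0.572) = 160° (azimuth of n's horizontal projection).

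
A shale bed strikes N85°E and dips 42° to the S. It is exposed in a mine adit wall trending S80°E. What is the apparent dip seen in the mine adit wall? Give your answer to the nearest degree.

Angle between strike (N85°E) and section (S80°E): β = 15°.
tan(apparent dip) = tan 42° · sin 15° = 0.2330
apparent dip = arctan 0.2330 = 13.12°

13°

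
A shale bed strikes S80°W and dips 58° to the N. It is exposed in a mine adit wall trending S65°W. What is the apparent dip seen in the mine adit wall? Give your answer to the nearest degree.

22°

The section lies 15° from the strike.
tan(apparent dip) = tan 58° · sin 15° = 0.4142
α = arctan(0.4142) = 22.50°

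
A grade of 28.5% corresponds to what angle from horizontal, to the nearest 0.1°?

15.9°

tan θ = 28.5/100 = 0.2850
θ = arctan(0.2850) = 15.91°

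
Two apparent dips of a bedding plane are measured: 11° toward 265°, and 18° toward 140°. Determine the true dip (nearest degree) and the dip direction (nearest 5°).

Each apparent-dip line lies in the plane. As unit vectors (x east, y north, z up), v₁ plunges 11°→265° and v₂ plunges 18°→140°.
The plane normal is n = v₁ × v₂ ∝ (-0.113, -0.419, 0.765).
tan δ = √(n_x²+n_y²)/n_z = 0.434/0.765, so δ = 29.6°.
Dip direction = atan2(-0.113, -0.419) = 195° (azimuth of n's horizontal projection).

true dip 30°, dip direction 195°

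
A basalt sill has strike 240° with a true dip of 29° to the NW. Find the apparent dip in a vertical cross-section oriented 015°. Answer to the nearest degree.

The section lies 45° from the strike.
tan(apparent dip) = tan 29° · sin 45° = 0.3920
apparent dip = arctan 0.3920 = 21.40°

21°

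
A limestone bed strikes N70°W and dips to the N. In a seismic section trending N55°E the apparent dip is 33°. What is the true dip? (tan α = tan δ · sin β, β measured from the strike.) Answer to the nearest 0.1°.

β = acute angle between strike N70°W and section N55°E = 55°.
tan δ = tan α / sin β = tan 33° / sin 55° = 0.6494 / 0.8192 = 0.7928
δ = arctan(0.7928) = 38.41°

38.4°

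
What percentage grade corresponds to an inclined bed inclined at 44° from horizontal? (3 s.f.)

96.6%

grade % = 100 × tan 44° = 100 × 0.9657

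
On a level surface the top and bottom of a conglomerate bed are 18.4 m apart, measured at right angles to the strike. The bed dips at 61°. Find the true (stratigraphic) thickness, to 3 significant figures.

16.1 m

True thickness t = w · sin(dip) = 18.4 × sin 61°
t = 18.4 × 0.8746 = 16.093 m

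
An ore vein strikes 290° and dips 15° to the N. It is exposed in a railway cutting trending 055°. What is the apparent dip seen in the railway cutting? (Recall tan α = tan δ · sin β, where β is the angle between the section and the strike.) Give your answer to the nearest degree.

Angle between strike (290°) and section (055°): β = 55°.
tan(apparent dip) = tan 15° · sin 55° = 0.2195
apparent dip = arctan 0.2195 = 12.38°

12°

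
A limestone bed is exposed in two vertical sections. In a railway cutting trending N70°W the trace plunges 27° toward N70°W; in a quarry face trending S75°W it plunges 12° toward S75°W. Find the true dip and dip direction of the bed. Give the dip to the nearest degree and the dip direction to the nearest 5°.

Each apparent-dip line lies in the plane. As unit vectors (x east, y north, z up), v₁ plunges 27°→N70°W and v₂ plunges 12°→S75°W.
Cross product v₁ × v₂ gives the pole to the plane: n ∝ (-0.178, 0.255, 0.500).
tan δ = √(n_x²+n_y²)/n_z = 0.311/0.500, so δ = 31.9°.
Dip direction = azimuth of (n_x, n_y) = atan2(-0.178, 0.255) = 325°.

true dip 32°, dip direction 325°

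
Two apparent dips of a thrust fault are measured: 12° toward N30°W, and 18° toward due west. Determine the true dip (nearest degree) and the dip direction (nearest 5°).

Each apparent-dip line lies in the plane. As unit vectors (x east, y north, z up), v₁ plunges 12°→N30°W and v₂ plunges 18°→due west.
The plane normal is n = v₁ × v₂ ∝ (-0.262, 0.047, 0.806).
True dip = arccos(n_z / |n|) = arccos(0.9496) = 18.3°.
The horizontal component of n points toward azimuth atan2(n_x, n_y) = 280°, the dip direction.

true dip 18°, dip direction 280°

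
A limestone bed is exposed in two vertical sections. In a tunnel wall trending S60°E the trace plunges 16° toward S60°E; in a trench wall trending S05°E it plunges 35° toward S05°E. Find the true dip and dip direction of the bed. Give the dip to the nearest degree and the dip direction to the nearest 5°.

true dip 36°, dip direction 185°

The two traces are lines in the plane: v₁ = (sin 120°·cos 16°, cos 120°·cos 16°, −sin 16°), v₂ = (sin 175°·cos 35°, cos 175°·cos 35°, −sin 35°).
Cross product v₁ × v₂ gives the pole to the plane: n ∝ (-0.051, -0.458, 0.645).
Dip δ = arctan(|n_h|/n_z) = arctan(0.461/0.645) = 35.5°.
Dip direction = azimuth of (n_x, n_y) = atan2(-0.051, -0.458) = 186°.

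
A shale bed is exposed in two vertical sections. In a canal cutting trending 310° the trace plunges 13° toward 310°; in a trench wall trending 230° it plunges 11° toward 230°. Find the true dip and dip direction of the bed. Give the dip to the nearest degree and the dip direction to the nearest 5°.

The two traces are lines in the plane: v₁ = (sin 310°·cos 13°, cos 310°·cos 13°, −sin 13°), v₂ = (sin 230°·cos 11°, cos 230°·cos 11°, −sin 11°).
The plane normal is n = v₁ × v₂ ∝ (-0.261, 0.027, 0.942).
True dip = arccos(n_z / |n|) = arccos(0.9632) = 15.6°.
Dip direction = azimuth of (n_x, n_y) = atan2(-0.261, 0.027) = 276°.

true dip 16°, dip direction 275°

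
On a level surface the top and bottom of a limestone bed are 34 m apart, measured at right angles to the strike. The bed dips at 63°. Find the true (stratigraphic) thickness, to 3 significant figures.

True thickness t = w · sin(dip) = 34 × sin 63°
t = 34 × 0.8910 = 30.294 m

30.3 m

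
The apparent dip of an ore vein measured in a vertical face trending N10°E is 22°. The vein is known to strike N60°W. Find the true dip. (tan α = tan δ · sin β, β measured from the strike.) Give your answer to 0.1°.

23.3°

β = acute angle between strike N60°W and section N10°E = 70°.
tan(true dip) = tan 22° / sin 70° = 0.4300
true dip = arctan 0.4300 = 23.27°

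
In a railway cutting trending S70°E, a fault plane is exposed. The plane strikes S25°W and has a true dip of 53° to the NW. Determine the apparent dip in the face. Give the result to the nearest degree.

Angle between strike (S25°W) and section (S70°E): β = 85°.
tan(apparent dip) = tan 53° · sin 85° = 1.3220
apparent dip = arctan 1.3220 = 52.89°

53°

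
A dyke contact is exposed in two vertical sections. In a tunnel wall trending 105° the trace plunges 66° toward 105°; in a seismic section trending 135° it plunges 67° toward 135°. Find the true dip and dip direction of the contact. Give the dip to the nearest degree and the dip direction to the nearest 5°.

Each apparent-dip line lies in the plane. As unit vectors (x east, y north, z up), v₁ plunges 66°→105° and v₂ plunges 67°→135°.
n = v₁ × v₂ = (0.155, -0.109, 0.079) (taken with n_z > 0).
True dip = arccos(n_z / |n|) = arccos(0.3858) = 67.3°.
The horizontal component of n points toward azimuth atan2(n_x, n_y) = 125°, the dip direction.

true dip 67°, dip direction 125°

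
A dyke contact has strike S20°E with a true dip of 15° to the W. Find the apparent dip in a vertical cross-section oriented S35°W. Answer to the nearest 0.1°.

The section lies 55° from the strike.
tan(apparent dip) = tan 15° · sin 55° = 0.2195
apparent dip = arctan 0.2195 = 12.38°

12.4°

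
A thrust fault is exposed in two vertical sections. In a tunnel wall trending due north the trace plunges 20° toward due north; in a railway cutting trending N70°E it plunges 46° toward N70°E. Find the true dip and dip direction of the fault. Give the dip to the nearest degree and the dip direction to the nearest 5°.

The two traces are lines in the plane: v₁ = (sin 0°·cos 20°, cos 0°·cos 20°, −sin 20°), v₂ = (sin 70°·cos 46°, cos 70°·cos 46°, −sin 46°).
Cross product v₁ × v₂ gives the pole to the plane: n ∝ (0.595, 0.223, 0.613).
Dip δ = arctan(|n_h|/n_z) = arctan(0.635/0.613) = 46.0°.
Dip direction = azimuth of (n_x, n_y) = atan2(0.595, 0.223) = 69°.

true dip 46°, dip direction 070°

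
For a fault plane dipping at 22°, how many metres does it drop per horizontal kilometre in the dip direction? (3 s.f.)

404 m

drop per km = 1000 × tan 22° = 1000 × 0.4040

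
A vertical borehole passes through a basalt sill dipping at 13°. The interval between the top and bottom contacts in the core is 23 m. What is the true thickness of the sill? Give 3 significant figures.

True thickness t = h · cos(dip) = 23 × cos 13°
t = 23 × 0.9744 = 22.411 m

22.4 m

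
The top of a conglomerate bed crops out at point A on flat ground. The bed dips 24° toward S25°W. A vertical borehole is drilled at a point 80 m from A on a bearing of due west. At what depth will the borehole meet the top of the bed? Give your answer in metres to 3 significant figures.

The hole lies 65° from the dip direction, so the down-dip offset is 80 × cos 65° = 33.81 m.
Depth = down-dip offset × tan(dip) = 33.81 × tan 24° = 33.81 × 0.4452
Depth = 15.05 m

15.1 m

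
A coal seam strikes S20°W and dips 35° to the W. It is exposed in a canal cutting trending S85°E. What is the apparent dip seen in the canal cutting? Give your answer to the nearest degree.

Angle between strike (S20°W) and section (S85°E): β = 75°.
tan(apparent dip) = tan 35° · sin 75° = 0.6763
α = arctan(0.6763) = 34.07°

34°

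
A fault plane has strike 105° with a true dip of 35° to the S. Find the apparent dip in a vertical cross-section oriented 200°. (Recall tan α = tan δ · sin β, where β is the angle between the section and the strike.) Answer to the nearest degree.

35°

Angle between strike (105°) and section (200°): β = 85°.
tan α = tan 35° × sin 85° = 0.7002 × 0.9962 = 0.6975
apparent dip = arctan 0.6975 = 34.90°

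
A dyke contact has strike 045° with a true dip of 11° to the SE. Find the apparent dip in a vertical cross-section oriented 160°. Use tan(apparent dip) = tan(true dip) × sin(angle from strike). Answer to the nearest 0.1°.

The strike is 045° and the section trends 160°; the acute angle between them is β = 65°.
tan(apparent dip) = tan 11° · sin 65° = 0.1762
apparent dip = arctan 0.1762 = 9.99°

10.0°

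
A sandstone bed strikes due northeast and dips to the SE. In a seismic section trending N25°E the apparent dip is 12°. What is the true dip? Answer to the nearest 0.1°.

β = acute angle between strike due northeast and section N25°E = 20°.
tan δ = tan α / sin β = tan 12° / sin 20° = 0.2126 / 0.3420 = 0.6215
true dip = arctan 0.6215 = 31.86°

31.9°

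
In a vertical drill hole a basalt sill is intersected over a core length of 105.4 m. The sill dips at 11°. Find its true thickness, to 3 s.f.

True thickness t = h · cos(dip) = 105.4 × cos 11°
t = 105.4 × 0.9816 = 103.464 m

103 m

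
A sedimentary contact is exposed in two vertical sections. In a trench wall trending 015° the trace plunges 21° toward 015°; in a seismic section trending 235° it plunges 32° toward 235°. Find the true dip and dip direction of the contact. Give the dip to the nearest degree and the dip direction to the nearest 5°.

true dip 56°, dip direction 300°

The two traces are lines in the plane: v₁ = (sin 15°·cos 21°, cos 15°·cos 21°, −sin 21°), v₂ = (sin 235°·cos 32°, cos 235°·cos 32°, −sin 32°).
The plane normal is n = v₁ × v₂ ∝ (-0.652, 0.377, 0.509).
Dip δ = arctan(|n_h|/n_z) = arctan(0.753/0.509) = 56.0°.
Dip direction = atan2(-0.652, 0.377) = 300° (azimuth of n's horizontal projection).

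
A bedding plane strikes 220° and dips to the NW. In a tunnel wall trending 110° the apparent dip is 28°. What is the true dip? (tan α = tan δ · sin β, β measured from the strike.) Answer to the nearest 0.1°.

29.5°

The section is 70° from the strike.
tan(true dip) = tan 28° / sin 70° = 0.5658
δ = arctan(0.5658) = 29.50°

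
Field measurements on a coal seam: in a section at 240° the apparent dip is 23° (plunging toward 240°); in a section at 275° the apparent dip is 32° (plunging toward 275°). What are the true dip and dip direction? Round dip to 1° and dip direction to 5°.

The two traces are lines in the plane: v₁ = (sin 240°·cos 23°, cos 240°·cos 23°, −sin 23°), v₂ = (sin 275°·cos 32°, cos 275°·cos 32°, −sin 32°).
The plane normal is n = v₁ × v₂ ∝ (-0.273, 0.092, 0.448).
tan δ = √(n_x²+n_y²)/n_z = 0.288/0.448, so δ = 32.7°.
Dip direction = atan2(-0.273, 0.092) = 289° (azimuth of n's horizontal projection).

true dip 33°, dip direction 290°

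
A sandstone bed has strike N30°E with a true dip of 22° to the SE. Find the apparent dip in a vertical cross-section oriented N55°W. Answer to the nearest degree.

22°

The strike is N30°E and the section trends N55°W; the acute angle between them is β = 85°.
tan α = tan 22° × sin 85° = 0.4040 × 0.9962 = 0.4025
apparent dip = arctan 0.4025 = 21.92°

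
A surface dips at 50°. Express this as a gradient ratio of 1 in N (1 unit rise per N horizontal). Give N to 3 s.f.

1 : N means tan θ = 1/N, so N = 1/tan 50° = 1/1.1918

1 in 0.839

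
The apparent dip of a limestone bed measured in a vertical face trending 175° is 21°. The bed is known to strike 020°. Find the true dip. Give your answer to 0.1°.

β = acute angle between strike 020° and section 175° = 25°.
tan(true dip) = tan 21° / sin 25° = 0.9083
δ = arctan(0.9083) = 42.25°

42.2°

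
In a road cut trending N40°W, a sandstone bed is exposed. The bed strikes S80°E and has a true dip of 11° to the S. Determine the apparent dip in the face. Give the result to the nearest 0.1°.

Angle between strike (S80°E) and section (N40°W): β = 40°.
tan α = tan 11° × sin 40° = 0.1944 × 0.6428 = 0.1249
apparent dip = arctan 0.1249 = 7.12°

7.1°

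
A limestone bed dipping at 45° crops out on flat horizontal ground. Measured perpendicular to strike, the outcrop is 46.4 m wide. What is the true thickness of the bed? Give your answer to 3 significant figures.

32.8 m

True thickness t = w · sin(dip) = 46.4 × sin 45°
t = 46.4 × 0.7071 = 32.810 m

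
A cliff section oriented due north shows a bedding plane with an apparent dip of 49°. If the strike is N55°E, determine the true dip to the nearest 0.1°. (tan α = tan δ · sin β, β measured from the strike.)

54.5°

The section is 55° from the strike.
tan(true dip) = tan 49° / sin 55° = 1.4043
δ = arctan(1.4043) = 54.55°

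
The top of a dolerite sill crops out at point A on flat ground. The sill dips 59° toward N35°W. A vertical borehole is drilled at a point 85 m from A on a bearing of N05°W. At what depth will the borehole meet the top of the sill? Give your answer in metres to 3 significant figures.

123 m

The hole lies 30° from the dip direction, so the down-dip offset is 85 × cos 30° = 73.61 m.
Depth = down-dip offset × tan(dip) = 73.61 × tan 59° = 73.61 × 1.6643
Depth = 122.51 m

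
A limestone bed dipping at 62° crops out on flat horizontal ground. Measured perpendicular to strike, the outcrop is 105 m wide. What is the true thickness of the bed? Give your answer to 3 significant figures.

92.7 m

True thickness t = w · sin(dip) = 105 × sin 62°
t = 105 × 0.8829 = 92.709 m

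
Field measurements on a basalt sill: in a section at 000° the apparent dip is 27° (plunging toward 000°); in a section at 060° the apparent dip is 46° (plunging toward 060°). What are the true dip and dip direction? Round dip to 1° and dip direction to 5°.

true dip 46°, dip direction 060°

Each apparent-dip line lies in the plane. As unit vectors (x east, y north, z up), v₁ plunges 27°→000° and v₂ plunges 46°→060°.
Cross product v₁ × v₂ gives the pole to the plane: n ∝ (0.483, 0.273, 0.536).
Dip δ = arctan(|n_h|/n_z) = arctan(0.555/0.536) = 46.0°.
Dip direction = atan2(0.483, 0.273) = 61° (azimuth of n's horizontal projection).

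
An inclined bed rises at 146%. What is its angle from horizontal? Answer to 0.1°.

55.6°

tan θ = 146/100 = 1.4600
θ = arctan(1.4600) = 55.59°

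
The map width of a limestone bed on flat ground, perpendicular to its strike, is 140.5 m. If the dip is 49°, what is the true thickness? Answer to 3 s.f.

106 m

True thickness t = w · sin(dip) = 140.5 × sin 49°
t = 140.5 × 0.7547 = 106.037 m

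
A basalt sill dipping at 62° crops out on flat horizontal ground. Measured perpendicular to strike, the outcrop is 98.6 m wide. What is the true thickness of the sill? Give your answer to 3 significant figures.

True thickness t = w · sin(dip) = 98.6 × sin 62°
t = 98.6 × 0.8829 = 87.059 m

87.1 m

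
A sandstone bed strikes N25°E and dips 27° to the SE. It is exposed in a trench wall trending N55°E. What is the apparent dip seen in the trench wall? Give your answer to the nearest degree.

Angle between strike (N25°E) and section (N55°E): β = 30°.
tan α = tan 27° × sin 30° = 0.5095 × 0.5000 = 0.2548
α = arctan(0.2548) = 14.29°

14°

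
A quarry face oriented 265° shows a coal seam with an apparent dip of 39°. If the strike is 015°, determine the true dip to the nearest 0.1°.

40.8°

β = acute angle between strike 015° and section 265° = 70°.
tan δ = tan α / sin β = tan 39° / sin 70° = 0.8098 / 0.9397 = 0.8618
true dip = arctan 0.8618 = 40.75°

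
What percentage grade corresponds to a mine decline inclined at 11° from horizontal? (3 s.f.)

grade % = 100 × tan 11° = 100 × 0.1944

19.4%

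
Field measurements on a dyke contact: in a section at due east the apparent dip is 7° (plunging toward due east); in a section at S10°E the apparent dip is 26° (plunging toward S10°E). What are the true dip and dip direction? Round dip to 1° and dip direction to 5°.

The two traces are lines in the plane: v₁ = (sin 90°·cos 7°, cos 90°·cos 7°, −sin 7°), v₂ = (sin 170°·cos 26°, cos 170°·cos 26°, −sin 26°).
The plane normal is n = v₁ × v₂ ∝ (0.108, -0.416, 0.879).
tan δ = √(n_x²+n_y²)/n_z = 0.430/0.879, so δ = 26.1°.
Dip direction = azimuth of (n_x, n_y) = atan2(0.108, -0.416) = 165°.

true dip 26°, dip direction 165°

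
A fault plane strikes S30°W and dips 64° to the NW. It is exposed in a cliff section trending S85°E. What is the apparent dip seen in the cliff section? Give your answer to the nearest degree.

Angle between strike (S30°W) and section (S85°E): β = 65°.
tan(apparent dip) = tan 64° · sin 65° = 1.8582
α = arctan(1.8582) = 61.71°

62°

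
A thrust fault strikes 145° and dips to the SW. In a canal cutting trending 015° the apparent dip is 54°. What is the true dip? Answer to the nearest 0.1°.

60.9°

β = acute angle between strike 145° and section 015° = 50°.
tan δ = tan α / sin β = tan 54° / sin 50° = 1.3764 / 0.7660 = 1.7967
δ = arctan(1.7967) = 60.90°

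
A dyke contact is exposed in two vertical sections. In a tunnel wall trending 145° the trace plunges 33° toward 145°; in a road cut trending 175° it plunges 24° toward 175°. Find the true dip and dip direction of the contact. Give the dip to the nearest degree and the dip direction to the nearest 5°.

Each apparent-dip line lies in the plane. As unit vectors (x east, y north, z up), v₁ plunges 33°→145° and v₂ plunges 24°→175°.
n = v₁ × v₂ = (0.216, -0.152, 0.383) (taken with n_z > 0).
True dip = arccos(n_z / |n|) = arccos(0.8229) = 34.6°.
Dip direction = azimuth of (n_x, n_y) = atan2(0.216, -0.152) = 125°.

true dip 35°, dip direction 125°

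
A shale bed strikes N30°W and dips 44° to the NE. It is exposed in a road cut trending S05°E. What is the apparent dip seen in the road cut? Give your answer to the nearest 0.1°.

The strike is N30°W and the section trends S05°E; the acute angle between them is β = 25°.
tan(apparent dip) = tan 44° · sin 25° = 0.4081
apparent dip = arctan 0.4081 = 22.20°

22.2°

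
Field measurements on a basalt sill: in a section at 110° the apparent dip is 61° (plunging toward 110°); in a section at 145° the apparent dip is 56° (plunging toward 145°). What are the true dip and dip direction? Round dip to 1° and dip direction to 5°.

Each apparent-dip line lies in the plane. As unit vectors (x east, y north, z up), v₁ plunges 61°→110° and v₂ plunges 56°→145°.
n = v₁ × v₂ = (0.263, -0.097, 0.155) (taken with n_z > 0).
True dip = arccos(n_z / |n|) = arccos(0.4848) = 61.0°.
Dip direction = atan2(0.263, -0.097) = 110° (azimuth of n's horizontal projection).

true dip 61°, dip direction 110°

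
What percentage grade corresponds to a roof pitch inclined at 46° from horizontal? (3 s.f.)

grade % = 100 × tan 46° = 100 × 1.0355

104%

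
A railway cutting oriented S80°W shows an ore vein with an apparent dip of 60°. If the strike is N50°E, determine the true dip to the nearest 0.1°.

73.9°

β = acute angle between strike N50°E and section S80°W = 30°.
tan(true dip) = tan 60° / sin 30° = 3.4641
δ = arctan(3.4641) = 73.90°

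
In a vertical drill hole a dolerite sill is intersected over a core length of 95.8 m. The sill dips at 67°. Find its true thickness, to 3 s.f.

True thickness t = h · cos(dip) = 95.8 × cos 67°
t = 95.8 × 0.3907 = 37.432 m

37.4 m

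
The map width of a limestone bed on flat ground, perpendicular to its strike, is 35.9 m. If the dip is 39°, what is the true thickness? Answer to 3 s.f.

22.6 m

True thickness t = w · sin(dip) = 35.9 × sin 39°
t = 35.9 × 0.6293 = 22.593 m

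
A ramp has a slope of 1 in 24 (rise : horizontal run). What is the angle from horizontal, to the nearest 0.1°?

tan θ = 1/24 = 0.0417
θ = arctan(0.0417) = 2.39°

2.4°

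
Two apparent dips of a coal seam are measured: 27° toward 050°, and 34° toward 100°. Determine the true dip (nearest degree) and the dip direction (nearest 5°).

Each apparent-dip line lies in the plane. As unit vectors (x east, y north, z up), v₁ plunges 27°→050° and v₂ plunges 34°→100°.
n = v₁ × v₂ = (0.386, -0.011, 0.566) (taken with n_z > 0).
Dip δ = arctan(|n_h|/n_z) = arctan(0.386/0.566) = 34.3°.
Dip direction = atan2(0.386, -0.011) = 92° (azimuth of n's horizontal projection).

true dip 34°, dip direction 090°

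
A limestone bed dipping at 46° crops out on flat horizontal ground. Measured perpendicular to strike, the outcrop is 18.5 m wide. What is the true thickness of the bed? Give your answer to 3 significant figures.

13.3 m

True thickness t = w · sin(dip) = 18.5 × sin 46°
t = 18.5 × 0.7193 = 13.308 m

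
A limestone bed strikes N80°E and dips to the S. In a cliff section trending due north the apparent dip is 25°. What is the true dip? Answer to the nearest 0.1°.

25.3°

The section is 80° from the strike.
tan(true dip) = tan 25° / sin 80° = 0.4735
true dip = arctan 0.4735 = 25.34°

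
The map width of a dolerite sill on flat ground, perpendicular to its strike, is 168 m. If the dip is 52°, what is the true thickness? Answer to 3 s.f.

132 m

True thickness t = w · sin(dip) = 168 × sin 52°
t = 168 × 0.7880 = 132.386 m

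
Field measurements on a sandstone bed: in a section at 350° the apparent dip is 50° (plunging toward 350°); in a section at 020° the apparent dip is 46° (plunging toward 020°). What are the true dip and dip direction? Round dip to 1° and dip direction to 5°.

true dip 50°, dip direction 350°

Each apparent-dip line lies in the plane. As unit vectors (x east, y north, z up), v₁ plunges 50°→350° and v₂ plunges 46°→020°.
Cross product v₁ × v₂ gives the pole to the plane: n ∝ (-0.045, 0.262, 0.223).
Dip δ = arctan(|n_h|/n_z) = arctan(0.266/0.223) = 50.0°.
The horizontal component of n points toward azimuth atan2(n_x, n_y) = 350°, the dip direction.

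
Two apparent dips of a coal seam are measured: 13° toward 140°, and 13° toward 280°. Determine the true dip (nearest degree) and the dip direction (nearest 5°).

Represent each trace as a vector plunging at its apparent dip toward its trend (east-north-up frame): v₁ = (0.626, -0.746, -0.225), v₂ = (-0.960, 0.169, -0.225).
The plane normal is n = v₁ × v₂ ∝ (-0.206, -0.357, 0.610).
tan δ = √(n_x²+n_y²)/n_z = 0.412/0.610, so δ = 34.0°.
Dip direction = azimuth of (n_x, n_y) = atan2(-0.206, -0.357) = 210°.

true dip 34°, dip direction 210°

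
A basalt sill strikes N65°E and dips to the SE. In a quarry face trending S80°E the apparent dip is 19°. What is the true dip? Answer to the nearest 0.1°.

31.0°

The section is 35° from the strike.
tan δ = tan α / sin β = tan 19° / sin 35° = 0.3443 / 0.5736 = 0.6003
true dip = arctan 0.6003 = 30.98°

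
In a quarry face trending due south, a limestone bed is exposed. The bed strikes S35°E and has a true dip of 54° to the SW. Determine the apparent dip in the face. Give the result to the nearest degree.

The strike is S35°E and the section trends due south; the acute angle between them is β = 35°.
tan(apparent dip) = tan 54° · sin 35° = 0.7895
α = arctan(0.7895) = 38.29°

38°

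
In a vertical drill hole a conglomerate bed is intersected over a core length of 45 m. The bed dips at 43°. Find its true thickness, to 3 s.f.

32.9 m

True thickness t = h · cos(dip) = 45 × cos 43°
t = 45 × 0.7314 = 32.911 m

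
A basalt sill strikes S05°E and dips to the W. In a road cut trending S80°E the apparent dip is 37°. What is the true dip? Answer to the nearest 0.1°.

β = acute angle between strike S05°E and section S80°E = 75°.
tan δ = tan α / sin β = tan 37° / sin 75° = 0.7536 / 0.9659 = 0.7801
true dip = arctan 0.7801 = 37.96°

38.0°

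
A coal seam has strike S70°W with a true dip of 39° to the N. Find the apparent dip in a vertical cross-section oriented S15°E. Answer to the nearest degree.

39°

Angle between strike (S70°W) and section (S15°E): β = 85°.
tan α = tan 39° × sin 85° = 0.8098 × 0.9962 = 0.8067
α = arctan(0.8067) = 38.89°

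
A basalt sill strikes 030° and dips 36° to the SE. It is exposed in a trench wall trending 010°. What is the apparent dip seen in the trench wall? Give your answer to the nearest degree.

The section lies 20° from the strike.
tan(apparent dip) = tan 36° · sin 20° = 0.2485
α = arctan(0.2485) = 13.95°

14°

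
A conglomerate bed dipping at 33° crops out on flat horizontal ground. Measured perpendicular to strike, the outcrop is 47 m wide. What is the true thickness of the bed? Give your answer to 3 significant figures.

True thickness t = w · sin(dip) = 47 × sin 33°
t = 47 × 0.5446 = 25.598 m

25.6 m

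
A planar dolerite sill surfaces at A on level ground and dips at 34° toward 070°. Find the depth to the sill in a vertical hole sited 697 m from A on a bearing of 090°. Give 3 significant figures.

The hole lies 20° from the dip direction, so the down-dip offset is 697 × cos 20° = 654.97 m.
Depth = down-dip offset × tan(dip) = 654.97 × tan 34° = 654.97 × 0.6745
Depth = 441.78 m

442 m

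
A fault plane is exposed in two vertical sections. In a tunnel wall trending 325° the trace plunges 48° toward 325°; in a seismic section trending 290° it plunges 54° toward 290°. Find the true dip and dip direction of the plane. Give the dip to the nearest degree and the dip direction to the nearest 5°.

true dip 54°, dip direction 290°

Each apparent-dip line lies in the plane. As unit vectors (x east, y north, z up), v₁ plunges 48°→325° and v₂ plunges 54°→290°.
The plane normal is n = v₁ × v₂ ∝ (-0.294, 0.100, 0.226).
True dip = arccos(n_z / |n|) = arccos(0.5877) = 54.0°.
Dip direction = atan2(-0.294, 0.100) = 289° (azimuth of n's horizontal projection).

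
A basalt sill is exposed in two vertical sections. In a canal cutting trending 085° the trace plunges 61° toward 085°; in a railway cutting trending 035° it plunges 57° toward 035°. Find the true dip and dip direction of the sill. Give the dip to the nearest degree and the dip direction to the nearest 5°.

Represent each trace as a vector plunging at its apparent dip toward its trend (east-north-up frame): v₁ = (0.483, 0.042, -0.875), v₂ = (0.312, 0.446, -0.839).
Cross product v₁ × v₂ gives the pole to the plane: n ∝ (0.355, 0.132, 0.202).
tan δ = √(n_x²+n_y²)/n_z = 0.378/0.202, so δ = 61.9°.
The horizontal component of n points toward azimuth atan2(n_x, n_y) = 70°, the dip direction.

true dip 62°, dip direction 070°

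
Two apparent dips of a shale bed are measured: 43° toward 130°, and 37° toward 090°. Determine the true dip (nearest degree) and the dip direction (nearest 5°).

true dip 43°, dip direction 125°

The two traces are lines in the plane: v₁ = (sin 130°·cos 43°, cos 130°·cos 43°, −sin 43°), v₂ = (sin 90°·cos 37°, cos 90°·cos 37°, −sin 37°).
Cross product v₁ × v₂ gives the pole to the plane: n ∝ (0.283, -0.208, 0.375).
Dip δ = arctan(|n_h|/n_z) = arctan(0.351/0.375) = 43.1°.
The horizontal component of n points toward azimuth atan2(n_x, n_y) = 126°, the dip direction.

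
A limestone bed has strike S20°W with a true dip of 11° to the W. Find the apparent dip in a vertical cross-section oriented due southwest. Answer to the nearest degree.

The strike is S20°W and the section trends due southwest; the acute angle between them is β = 25°.
tan(apparent dip) = tan 11° · sin 25° = 0.0821
α = arctan(0.0821) = 4.70°

5°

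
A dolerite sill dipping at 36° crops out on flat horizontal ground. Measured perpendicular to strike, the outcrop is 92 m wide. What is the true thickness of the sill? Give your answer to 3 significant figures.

True thickness t = w · sin(dip) = 92 × sin 36°
t = 92 × 0.5878 = 54.076 m

54.1 m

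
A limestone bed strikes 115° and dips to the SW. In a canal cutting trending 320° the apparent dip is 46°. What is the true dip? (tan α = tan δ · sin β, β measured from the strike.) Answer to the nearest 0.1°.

67.8°

The section is 25° from the strike.
tan(true dip) = tan 46° / sin 25° = 2.4503
true dip = arctan 2.4503 = 67.80°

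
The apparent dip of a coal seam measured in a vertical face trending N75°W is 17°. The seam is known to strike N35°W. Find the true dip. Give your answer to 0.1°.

β = acute angle between strike N35°W and section N75°W = 40°.
tan(true dip) = tan 17° / sin 40° = 0.4756
true dip = arctan 0.4756 = 25.44°

25.4°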